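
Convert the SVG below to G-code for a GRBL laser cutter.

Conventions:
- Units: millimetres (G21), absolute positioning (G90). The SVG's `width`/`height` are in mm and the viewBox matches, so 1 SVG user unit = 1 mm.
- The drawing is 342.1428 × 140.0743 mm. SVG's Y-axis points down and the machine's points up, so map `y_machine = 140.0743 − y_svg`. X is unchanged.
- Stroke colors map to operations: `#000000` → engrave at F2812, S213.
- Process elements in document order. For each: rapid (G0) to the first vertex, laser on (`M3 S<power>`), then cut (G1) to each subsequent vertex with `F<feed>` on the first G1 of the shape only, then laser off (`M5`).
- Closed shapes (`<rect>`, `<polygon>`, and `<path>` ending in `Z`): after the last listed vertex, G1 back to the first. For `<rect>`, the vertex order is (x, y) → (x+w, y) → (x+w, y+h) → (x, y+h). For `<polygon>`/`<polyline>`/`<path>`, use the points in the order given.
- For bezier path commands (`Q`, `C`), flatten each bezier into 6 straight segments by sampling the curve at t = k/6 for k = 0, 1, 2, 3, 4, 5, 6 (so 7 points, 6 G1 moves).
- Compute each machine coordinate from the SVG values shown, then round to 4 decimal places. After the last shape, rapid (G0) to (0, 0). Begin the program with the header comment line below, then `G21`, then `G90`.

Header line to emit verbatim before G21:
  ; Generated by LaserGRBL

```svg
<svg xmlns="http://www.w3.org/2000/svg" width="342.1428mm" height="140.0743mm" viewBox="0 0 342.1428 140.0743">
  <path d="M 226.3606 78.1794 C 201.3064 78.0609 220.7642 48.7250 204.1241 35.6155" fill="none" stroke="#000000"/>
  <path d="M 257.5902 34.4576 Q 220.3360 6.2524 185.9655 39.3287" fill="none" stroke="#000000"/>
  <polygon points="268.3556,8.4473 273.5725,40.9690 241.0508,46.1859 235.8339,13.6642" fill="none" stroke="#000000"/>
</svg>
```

1 u = 1 mm; y_m = 140.0743 − y.

[1] `<path>` cubic bezier, #000000→engrave S213 F2812: (226.3606,61.8949) → (217.1696,64.1785) → (213.1582,70.0694) → (212.0871,78.3052) → (211.7171,87.6236) → (209.8092,96.7622) → (204.1241,104.4588)

[2] `<path>` quadratic bezier, #000000→engrave S213 F2812: (257.5902,105.6167) → (245.2522,113.3162) → (233.0745,117.6111) → (221.0569,118.5015) → (209.1996,115.9874) → (197.5024,110.0688) → (185.9655,100.7456)

[3] `<polygon>` regular polygon, #000000→engrave S213 F2812: (268.3556,131.6270) → (273.5725,99.1053) → (241.0508,93.8884) → (235.8339,126.4101) → (268.3556,131.6270) (closed)

; Generated by LaserGRBL
G21
G90
G0 X226.3606 Y61.8949
M3 S213
G1 X217.1696 Y64.1785 F2812
G1 X213.1582 Y70.0694
G1 X212.0871 Y78.3052
G1 X211.7171 Y87.6236
G1 X209.8092 Y96.7622
G1 X204.1241 Y104.4588
M5
G0 X257.5902 Y105.6167
M3 S213
G1 X245.2522 Y113.3162 F2812
G1 X233.0745 Y117.6111
G1 X221.0569 Y118.5015
G1 X209.1996 Y115.9874
G1 X197.5024 Y110.0688
G1 X185.9655 Y100.7456
M5
G0 X268.3556 Y131.6270
M3 S213
G1 X273.5725 Y99.1053 F2812
G1 X241.0508 Y93.8884
G1 X235.8339 Y126.4101
G1 X268.3556 Y131.6270
M5
G0 X0.0000 Y0.0000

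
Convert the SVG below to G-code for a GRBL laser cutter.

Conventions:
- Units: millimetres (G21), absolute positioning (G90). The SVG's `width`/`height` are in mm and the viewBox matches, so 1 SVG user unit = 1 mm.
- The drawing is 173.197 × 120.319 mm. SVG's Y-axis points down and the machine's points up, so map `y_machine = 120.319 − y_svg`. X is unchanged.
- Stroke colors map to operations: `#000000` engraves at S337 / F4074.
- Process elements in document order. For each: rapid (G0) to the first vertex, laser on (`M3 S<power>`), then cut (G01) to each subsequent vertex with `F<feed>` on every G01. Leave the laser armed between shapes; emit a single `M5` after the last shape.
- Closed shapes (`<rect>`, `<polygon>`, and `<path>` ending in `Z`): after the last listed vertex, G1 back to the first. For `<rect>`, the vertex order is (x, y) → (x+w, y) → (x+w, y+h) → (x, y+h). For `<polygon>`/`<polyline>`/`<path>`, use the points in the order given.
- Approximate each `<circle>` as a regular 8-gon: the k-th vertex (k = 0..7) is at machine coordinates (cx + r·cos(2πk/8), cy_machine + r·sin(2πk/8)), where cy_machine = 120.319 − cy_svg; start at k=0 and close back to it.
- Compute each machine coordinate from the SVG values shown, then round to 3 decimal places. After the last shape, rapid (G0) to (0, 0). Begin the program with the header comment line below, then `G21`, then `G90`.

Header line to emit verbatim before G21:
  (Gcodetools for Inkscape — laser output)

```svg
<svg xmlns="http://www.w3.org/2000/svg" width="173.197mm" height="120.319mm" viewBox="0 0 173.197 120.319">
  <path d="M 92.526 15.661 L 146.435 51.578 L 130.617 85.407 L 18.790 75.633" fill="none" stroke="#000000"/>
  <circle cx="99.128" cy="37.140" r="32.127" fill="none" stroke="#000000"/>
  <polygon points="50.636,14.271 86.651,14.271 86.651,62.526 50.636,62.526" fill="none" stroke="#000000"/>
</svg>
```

(Gcodetools for Inkscape — laser output)
G21
G90
G0 X92.526 Y104.658
M3 S337
G01 X146.435 Y68.741 F4074
G01 X130.617 Y34.912 F4074
G01 X18.790 Y44.686 F4074
G0 X131.255 Y83.179
M3 S337
G01 X121.845 Y105.896 F4074
G01 X99.128 Y115.306 F4074
G01 X76.411 Y105.896 F4074
G01 X67.001 Y83.179 F4074
G01 X76.411 Y60.462 F4074
G01 X99.128 Y51.052 F4074
G01 X121.845 Y60.462 F4074
G01 X131.255 Y83.179 F4074
G0 X50.636 Y106.048
M3 S337
G01 X86.651 Y106.048 F4074
G01 X86.651 Y57.793 F4074
G01 X50.636 Y57.793 F4074
G01 X50.636 Y106.048 F4074
M5
G0 X0.000 Y0.000

1 u = 1 mm; y_m = 120.319 − y.

[1] `<path>` open polyline, #000000→engrave S337 F4074: (92.526,104.658) → (146.435,68.741) → (130.617,34.912) → (18.790,44.686)

[2] `<circle>` circle, #000000→engrave S337 F4074: (131.255,83.179) → (121.845,105.896) → (99.128,115.306) → (76.411,105.896) → (67.001,83.179) → (76.411,60.462) → (99.128,51.052) → (121.845,60.462) → (131.255,83.179) (closed)

[3] `<polygon>` rectangle, #000000→engrave S337 F4074: (50.636,106.048) → (86.651,106.048) → (86.651,57.793) → (50.636,57.793) → (50.636,106.048) (closed)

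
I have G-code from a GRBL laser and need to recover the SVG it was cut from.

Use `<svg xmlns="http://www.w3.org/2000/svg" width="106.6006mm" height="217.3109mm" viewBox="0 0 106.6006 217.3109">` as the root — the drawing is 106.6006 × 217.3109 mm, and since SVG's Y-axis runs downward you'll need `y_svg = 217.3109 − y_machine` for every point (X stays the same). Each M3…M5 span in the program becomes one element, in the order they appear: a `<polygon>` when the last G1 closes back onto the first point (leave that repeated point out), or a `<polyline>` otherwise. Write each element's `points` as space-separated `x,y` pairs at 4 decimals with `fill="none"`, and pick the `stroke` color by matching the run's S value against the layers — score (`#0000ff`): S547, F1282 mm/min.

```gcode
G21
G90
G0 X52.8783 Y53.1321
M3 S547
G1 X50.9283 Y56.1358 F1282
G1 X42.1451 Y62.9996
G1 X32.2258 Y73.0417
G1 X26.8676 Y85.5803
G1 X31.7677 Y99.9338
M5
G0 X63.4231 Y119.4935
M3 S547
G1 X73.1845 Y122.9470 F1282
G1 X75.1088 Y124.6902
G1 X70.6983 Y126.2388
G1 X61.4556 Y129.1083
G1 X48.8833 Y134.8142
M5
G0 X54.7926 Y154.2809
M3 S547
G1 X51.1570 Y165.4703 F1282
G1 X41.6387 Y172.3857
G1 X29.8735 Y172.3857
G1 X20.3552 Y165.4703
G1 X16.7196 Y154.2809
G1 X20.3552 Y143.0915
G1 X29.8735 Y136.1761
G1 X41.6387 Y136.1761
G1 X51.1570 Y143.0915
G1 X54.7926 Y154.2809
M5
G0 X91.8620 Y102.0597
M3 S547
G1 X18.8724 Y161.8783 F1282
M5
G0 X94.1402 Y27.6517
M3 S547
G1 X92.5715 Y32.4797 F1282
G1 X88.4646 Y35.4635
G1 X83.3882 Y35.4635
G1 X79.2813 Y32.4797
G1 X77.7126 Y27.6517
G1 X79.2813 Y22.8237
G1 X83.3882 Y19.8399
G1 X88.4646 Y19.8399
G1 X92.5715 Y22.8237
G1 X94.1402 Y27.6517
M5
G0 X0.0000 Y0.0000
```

<svg xmlns="http://www.w3.org/2000/svg" width="106.6006mm" height="217.3109mm" viewBox="0 0 106.6006 217.3109">
  <polyline points="52.8783,164.1788 50.9283,161.1751 42.1451,154.3113 32.2258,144.2692 26.8676,131.7306 31.7677,117.3771" fill="none" stroke="#0000ff"/>
  <polyline points="63.4231,97.8174 73.1845,94.3639 75.1088,92.6207 70.6983,91.0721 61.4556,88.2026 48.8833,82.4967" fill="none" stroke="#0000ff"/>
  <polygon points="54.7926,63.0300 51.1570,51.8406 41.6387,44.9252 29.8735,44.9252 20.3552,51.8406 16.7196,63.0300 20.3552,74.2194 29.8735,81.1348 41.6387,81.1348 51.1570,74.2194" fill="none" stroke="#0000ff"/>
  <polyline points="91.8620,115.2512 18.8724,55.4326" fill="none" stroke="#0000ff"/>
  <polygon points="94.1402,189.6592 92.5715,184.8312 88.4646,181.8474 83.3882,181.8474 79.2813,184.8312 77.7126,189.6592 79.2813,194.4872 83.3882,197.4710 88.4646,197.4710 92.5715,194.4872" fill="none" stroke="#0000ff"/>
</svg>

Each laser-on run becomes one SVG element. Flip Y back into SVG space with y_svg = 217.3109 − y_machine. Every run uses S547, so all elements get stroke `#0000ff` (score).

Run 1: The run is open, so emit a `<polyline>` with points (Y-flipped): 52.8783,164.1788 50.9283,161.1751 42.1451,154.3113 32.2258,144.2692 26.8676,131.7306 31.7677,117.3771.

Run 2: The run is open, so emit a `<polyline>` with points (Y-flipped): 63.4231,97.8174 73.1845,94.3639 75.1088,92.6207 70.6983,91.0721 61.4556,88.2026 48.8833,82.4967.

Run 3: The run returns to its start, so emit a `<polygon>` with points (Y-flipped): 54.7926,63.0300 51.1570,51.8406 41.6387,44.9252 29.8735,44.9252 20.3552,51.8406 16.7196,63.0300 20.3552,74.2194 29.8735,81.1348 41.6387,81.1348 51.1570,74.2194.

Run 4: The run is open, so emit a `<polyline>` with points (Y-flipped): 91.8620,115.2512 18.8724,55.4326.

Run 5: The run returns to its start, so emit a `<polygon>` with points (Y-flipped): 94.1402,189.6592 92.5715,184.8312 88.4646,181.8474 83.3882,181.8474 79.2813,184.8312 77.7126,189.6592 79.2813,194.4872 83.3882,197.4710 88.4646,197.4710 92.5715,194.4872.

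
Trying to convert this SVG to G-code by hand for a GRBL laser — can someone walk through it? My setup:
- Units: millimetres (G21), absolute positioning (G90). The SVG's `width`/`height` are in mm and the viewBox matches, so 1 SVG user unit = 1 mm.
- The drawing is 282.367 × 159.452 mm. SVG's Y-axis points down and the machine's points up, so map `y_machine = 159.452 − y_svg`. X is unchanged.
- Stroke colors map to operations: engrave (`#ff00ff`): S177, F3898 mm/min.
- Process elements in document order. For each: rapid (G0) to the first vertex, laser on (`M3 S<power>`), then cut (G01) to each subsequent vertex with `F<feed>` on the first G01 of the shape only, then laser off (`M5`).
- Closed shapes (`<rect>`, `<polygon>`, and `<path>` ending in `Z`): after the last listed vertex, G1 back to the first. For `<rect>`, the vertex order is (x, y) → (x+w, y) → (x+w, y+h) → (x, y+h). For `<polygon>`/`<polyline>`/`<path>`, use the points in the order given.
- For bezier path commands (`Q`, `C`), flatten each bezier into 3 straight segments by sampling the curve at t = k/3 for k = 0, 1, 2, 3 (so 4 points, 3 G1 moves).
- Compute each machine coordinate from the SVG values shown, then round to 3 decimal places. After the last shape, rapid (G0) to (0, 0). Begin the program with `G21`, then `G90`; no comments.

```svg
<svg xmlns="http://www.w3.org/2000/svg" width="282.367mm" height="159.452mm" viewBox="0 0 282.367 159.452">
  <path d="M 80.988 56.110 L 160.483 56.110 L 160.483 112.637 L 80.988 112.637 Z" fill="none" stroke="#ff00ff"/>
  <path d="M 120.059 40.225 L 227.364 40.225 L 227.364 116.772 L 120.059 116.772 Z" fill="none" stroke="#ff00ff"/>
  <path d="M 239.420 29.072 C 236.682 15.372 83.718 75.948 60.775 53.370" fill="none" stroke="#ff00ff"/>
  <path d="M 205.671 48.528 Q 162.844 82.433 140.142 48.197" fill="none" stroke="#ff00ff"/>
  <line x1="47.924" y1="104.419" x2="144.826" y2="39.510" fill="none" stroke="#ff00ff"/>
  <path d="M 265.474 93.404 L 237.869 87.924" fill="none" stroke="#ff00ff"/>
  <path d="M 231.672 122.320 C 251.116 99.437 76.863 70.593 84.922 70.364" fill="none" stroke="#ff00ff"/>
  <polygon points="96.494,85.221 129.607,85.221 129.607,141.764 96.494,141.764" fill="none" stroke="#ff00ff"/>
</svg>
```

1 u = 1 mm; y_m = 159.452 − y.

[1] `<path>` rectangle, #ff00ff→engrave S177 F3898: (80.988,103.342) → (160.483,103.342) → (160.483,46.815) → (80.988,46.815) → (80.988,103.342) (closed)

[2] `<path>` rectangle, #ff00ff→engrave S177 F3898: (120.059,119.227) → (227.364,119.227) → (227.364,42.680) → (120.059,42.680) → (120.059,119.227) (closed)

[3] `<path>` cubic bezier, #ff00ff→engrave S177 F3898: (239.420,130.380) → (196.986,125.152) → (116.679,105.391) → (60.775,106.082)

[4] `<path>` quadratic bezier, #ff00ff→engrave S177 F3898: (205.671,110.924) → (179.356,95.892) → (157.513,96.002) → (140.142,111.255)

[5] `<line>` line segment, #ff00ff→engrave S177 F3898: (47.924,55.033) → (144.826,119.942)

[6] `<path>` line segment, #ff00ff→engrave S177 F3898: (265.474,66.048) → (237.869,71.528)

[7] `<path>` cubic bezier, #ff00ff→engrave S177 F3898: (231.672,37.132) → (200.477,60.721) → (123.707,80.601) → (84.922,89.088)

[8] `<polygon>` rectangle, #ff00ff→engrave S177 F3898: (96.494,74.231) → (129.607,74.231) → (129.607,17.688) → (96.494,17.688) → (96.494,74.231) (closed)

G21
G90
G0 X80.988 Y103.342
M3 S177
G01 X160.483 Y103.342 F3898
G01 X160.483 Y46.815
G01 X80.988 Y46.815
G01 X80.988 Y103.342
M5
G0 X120.059 Y119.227
M3 S177
G01 X227.364 Y119.227 F3898
G01 X227.364 Y42.680
G01 X120.059 Y42.680
G01 X120.059 Y119.227
M5
G0 X239.420 Y130.380
M3 S177
G01 X196.986 Y125.152 F3898
G01 X116.679 Y105.391
G01 X60.775 Y106.082
M5
G0 X205.671 Y110.924
M3 S177
G01 X179.356 Y95.892 F3898
G01 X157.513 Y96.002
G01 X140.142 Y111.255
M5
G0 X47.924 Y55.033
M3 S177
G01 X144.826 Y119.942 F3898
M5
G0 X265.474 Y66.048
M3 S177
G01 X237.869 Y71.528 F3898
M5
G0 X231.672 Y37.132
M3 S177
G01 X200.477 Y60.721 F3898
G01 X123.707 Y80.601
G01 X84.922 Y89.088
M5
G0 X96.494 Y74.231
M3 S177
G01 X129.607 Y74.231 F3898
G01 X129.607 Y17.688
G01 X96.494 Y17.688
G01 X96.494 Y74.231
M5
G0 X0.000 Y0.000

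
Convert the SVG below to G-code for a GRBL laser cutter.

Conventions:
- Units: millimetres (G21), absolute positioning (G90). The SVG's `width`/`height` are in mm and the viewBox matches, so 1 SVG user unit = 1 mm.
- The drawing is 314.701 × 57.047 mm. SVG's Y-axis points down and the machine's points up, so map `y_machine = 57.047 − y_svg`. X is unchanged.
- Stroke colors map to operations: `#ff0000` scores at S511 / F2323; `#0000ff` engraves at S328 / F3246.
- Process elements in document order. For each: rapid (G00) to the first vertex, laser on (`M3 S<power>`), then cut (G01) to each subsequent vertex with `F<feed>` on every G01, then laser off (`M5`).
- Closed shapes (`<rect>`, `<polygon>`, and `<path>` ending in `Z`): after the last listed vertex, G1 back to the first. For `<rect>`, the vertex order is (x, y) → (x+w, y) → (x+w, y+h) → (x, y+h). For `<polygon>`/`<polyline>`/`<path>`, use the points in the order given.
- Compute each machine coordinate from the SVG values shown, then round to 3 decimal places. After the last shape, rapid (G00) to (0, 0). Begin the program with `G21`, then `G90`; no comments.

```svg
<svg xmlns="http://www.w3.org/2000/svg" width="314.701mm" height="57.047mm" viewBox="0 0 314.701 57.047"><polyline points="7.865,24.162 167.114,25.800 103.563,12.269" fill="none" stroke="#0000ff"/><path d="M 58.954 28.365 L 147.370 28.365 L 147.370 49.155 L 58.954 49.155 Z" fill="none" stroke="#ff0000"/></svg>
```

Since the viewBox matches the mm dimensions, user units are millimetres directly. The only transform is the Y-flip y_m = 57.047 − y_svg.

Shape 1 is a open polyline drawn with `<polyline>`. Its stroke #0000ff means engrave at S328, F3246. After flipping Y the toolpath is (7.865,32.885) → (167.114,31.247) → (103.563,44.778).

Shape 2 is a rectangle drawn with `<path>`. Its stroke #ff0000 means score at S511, F2323. After flipping Y the toolpath is (58.954,28.682) → (147.370,28.682) → (147.370,7.892) → (58.954,7.892) → (58.954,28.682), returning to the start.

G21
G90
G00 X7.865 Y32.885
M3 S328
G01 X167.114 Y31.247 F3246
G01 X103.563 Y44.778 F3246
M5
G00 X58.954 Y28.682
M3 S511
G01 X147.370 Y28.682 F2323
G01 X147.370 Y7.892 F2323
G01 X58.954 Y7.892 F2323
G01 X58.954 Y28.682 F2323
M5
G00 X0.000 Y0.000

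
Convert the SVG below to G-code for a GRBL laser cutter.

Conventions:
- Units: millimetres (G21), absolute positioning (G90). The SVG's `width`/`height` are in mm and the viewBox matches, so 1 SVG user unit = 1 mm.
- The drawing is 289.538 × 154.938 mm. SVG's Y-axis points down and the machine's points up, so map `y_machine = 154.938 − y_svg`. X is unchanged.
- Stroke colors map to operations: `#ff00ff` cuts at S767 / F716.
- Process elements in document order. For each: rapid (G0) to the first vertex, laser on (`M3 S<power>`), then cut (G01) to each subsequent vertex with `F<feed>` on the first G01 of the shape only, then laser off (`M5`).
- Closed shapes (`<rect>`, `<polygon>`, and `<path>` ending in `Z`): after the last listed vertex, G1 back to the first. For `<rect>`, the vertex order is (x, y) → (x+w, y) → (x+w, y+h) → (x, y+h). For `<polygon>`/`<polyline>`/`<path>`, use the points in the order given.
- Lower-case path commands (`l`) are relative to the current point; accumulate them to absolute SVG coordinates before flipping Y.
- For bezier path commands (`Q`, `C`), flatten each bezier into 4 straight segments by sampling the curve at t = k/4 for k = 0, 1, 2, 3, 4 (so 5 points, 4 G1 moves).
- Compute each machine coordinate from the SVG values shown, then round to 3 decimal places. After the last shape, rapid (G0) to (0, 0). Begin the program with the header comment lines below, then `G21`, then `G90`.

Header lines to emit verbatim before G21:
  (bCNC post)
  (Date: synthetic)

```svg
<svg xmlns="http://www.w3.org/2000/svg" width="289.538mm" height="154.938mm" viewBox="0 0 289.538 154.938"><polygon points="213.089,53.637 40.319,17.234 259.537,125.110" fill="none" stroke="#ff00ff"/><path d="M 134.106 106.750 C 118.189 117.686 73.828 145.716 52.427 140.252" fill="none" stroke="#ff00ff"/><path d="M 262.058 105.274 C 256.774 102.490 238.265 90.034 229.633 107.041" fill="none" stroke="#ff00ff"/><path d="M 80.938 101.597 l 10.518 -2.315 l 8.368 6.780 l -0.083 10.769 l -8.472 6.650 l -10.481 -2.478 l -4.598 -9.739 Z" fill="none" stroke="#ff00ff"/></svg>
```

(bCNC post)
(Date: synthetic)
G21
G90
G0 X213.089 Y101.301
M3 S767
G01 X40.319 Y137.704 F716
G01 X259.537 Y29.828
G01 X213.089 Y101.301
M5
G0 X134.106 Y48.188
M3 S767
G01 X117.638 Y37.571 F716
G01 X95.323 Y25.287
G01 X71.980 Y16.078
G01 X52.427 Y14.686
M5
G0 X262.058 Y49.664
M3 S767
G01 X255.976 Y52.954 F716
G01 X247.101 Y56.202
G01 X237.598 Y55.739
G01 X229.633 Y47.897
M5
G0 X80.938 Y53.341
M3 S767
G01 X91.456 Y55.656 F716
G01 X99.824 Y48.876
G01 X99.741 Y38.107
G01 X91.269 Y31.457
G01 X80.788 Y33.935
G01 X76.190 Y43.674
G01 X80.938 Y53.341
M5
G0 X0.000 Y0.000

viewBox `0 0 289.538 154.938` with mm width/height → 1 unit = 1 mm. Flip: y_m = 154.938 − y_svg.

**Shape 1** — `<polygon>` closed polygon, stroke `#ff00ff` → cut (S767, F716). Machine vertices: (213.089,101.301) → (40.319,137.704) → (259.537,29.828) → (213.089,101.301). Closed: final G1 returns to the first vertex.

**Shape 2** — `<path>` cubic bezier, stroke `#ff00ff` → cut (S767, F716). Control points (SVG): P0=(134.106,106.750), P1=(118.189,117.686), P2=(73.828,145.716), P3=(52.427,140.252); sampled at t=k/4. Machine vertices: (134.106,48.188) → (117.638,37.571) → (95.323,25.287) → (71.980,16.078) → (52.427,14.686). Open path.

**Shape 3** — `<path>` cubic bezier, stroke `#ff00ff` → cut (S767, F716). Control points (SVG): P0=(262.058,105.274), P1=(256.774,102.490), P2=(238.265,90.034), P3=(229.633,107.041); sampled at t=k/4. Machine vertices: (262.058,49.664) → (255.976,52.954) → (247.101,56.202) → (237.598,55.739) → (229.633,47.897). Open path.

**Shape 4** — `<path>` regular polygon, stroke `#ff00ff` → cut (S767, F716). Machine vertices: (80.938,53.341) → (91.456,55.656) → (99.824,48.876) → (99.741,38.107) → (91.269,31.457) → (80.788,33.935) → (76.190,43.674) → (80.938,53.341). Closed: final G1 returns to the first vertex.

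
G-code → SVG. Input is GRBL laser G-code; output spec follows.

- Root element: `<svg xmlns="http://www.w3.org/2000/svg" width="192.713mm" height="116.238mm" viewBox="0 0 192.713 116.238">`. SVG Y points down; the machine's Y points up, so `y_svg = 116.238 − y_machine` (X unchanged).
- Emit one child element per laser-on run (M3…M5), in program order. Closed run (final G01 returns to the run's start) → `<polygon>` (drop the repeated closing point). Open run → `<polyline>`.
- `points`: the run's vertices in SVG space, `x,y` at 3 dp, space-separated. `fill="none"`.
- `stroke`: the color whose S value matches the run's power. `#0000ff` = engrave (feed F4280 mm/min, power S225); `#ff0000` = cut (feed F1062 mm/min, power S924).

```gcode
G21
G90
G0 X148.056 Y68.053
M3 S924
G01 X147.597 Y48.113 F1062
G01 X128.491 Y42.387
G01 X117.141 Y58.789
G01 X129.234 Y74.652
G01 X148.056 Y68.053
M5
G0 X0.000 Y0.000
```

Machine Y-up, SVG Y-down with viewBox height 116.238, so y_svg = 116.238 − y_machine; X carries over. Every run uses S924, so all elements get stroke `#ff0000` (cut).

Run 1: The run returns to its start, so emit a `<polygon>` with points (Y-flipped): 148.056,48.185 147.597,68.125 128.491,73.851 117.141,57.449 129.234,41.586.

<svg xmlns="http://www.w3.org/2000/svg" width="192.713mm" height="116.238mm" viewBox="0 0 192.713 116.238">
  <polygon points="148.056,48.185 147.597,68.125 128.491,73.851 117.141,57.449 129.234,41.586" fill="none" stroke="#ff0000"/>
</svg>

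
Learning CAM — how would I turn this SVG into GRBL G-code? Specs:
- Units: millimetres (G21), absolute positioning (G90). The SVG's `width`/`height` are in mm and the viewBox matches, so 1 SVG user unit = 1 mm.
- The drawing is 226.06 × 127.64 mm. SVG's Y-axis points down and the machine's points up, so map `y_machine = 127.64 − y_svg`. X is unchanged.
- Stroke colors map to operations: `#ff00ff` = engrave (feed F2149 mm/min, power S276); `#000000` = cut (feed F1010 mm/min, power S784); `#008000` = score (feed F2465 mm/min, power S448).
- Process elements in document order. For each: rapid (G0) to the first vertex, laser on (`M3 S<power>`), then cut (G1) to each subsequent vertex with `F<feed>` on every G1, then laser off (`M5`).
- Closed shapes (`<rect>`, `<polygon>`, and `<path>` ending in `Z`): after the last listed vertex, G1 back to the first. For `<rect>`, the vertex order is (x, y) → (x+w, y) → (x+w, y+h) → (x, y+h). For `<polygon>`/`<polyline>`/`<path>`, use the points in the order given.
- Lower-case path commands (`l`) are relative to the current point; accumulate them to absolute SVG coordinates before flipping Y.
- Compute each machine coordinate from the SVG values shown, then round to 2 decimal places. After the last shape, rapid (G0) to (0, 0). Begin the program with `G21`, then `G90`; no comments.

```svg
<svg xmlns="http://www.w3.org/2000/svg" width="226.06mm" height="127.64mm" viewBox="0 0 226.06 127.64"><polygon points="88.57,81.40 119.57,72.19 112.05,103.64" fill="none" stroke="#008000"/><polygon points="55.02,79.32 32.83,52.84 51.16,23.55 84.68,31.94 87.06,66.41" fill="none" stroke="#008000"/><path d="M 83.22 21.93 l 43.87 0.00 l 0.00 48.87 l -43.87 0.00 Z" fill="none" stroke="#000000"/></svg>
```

1 u = 1 mm; y_m = 127.64 − y.

[1] `<polygon>` regular polygon, #008000→score S448 F2465: (88.57,46.24) → (119.57,55.45) → (112.05,24.00) → (88.57,46.24) (closed)

[2] `<polygon>` regular polygon, #008000→score S448 F2465: (55.02,48.32) → (32.83,74.80) → (51.16,104.09) → (84.68,95.70) → (87.06,61.23) → (55.02,48.32) (closed)

[3] `<path>` rectangle, #000000→cut S784 F1010: (83.22,105.71) → (127.09,105.71) → (127.09,56.84) → (83.22,56.84) → (83.22,105.71) (closed)

G21
G90
G0 X88.57 Y46.24
M3 S448
G1 X119.57 Y55.45 F2465
G1 X112.05 Y24.00 F2465
G1 X88.57 Y46.24 F2465
M5
G0 X55.02 Y48.32
M3 S448
G1 X32.83 Y74.80 F2465
G1 X51.16 Y104.09 F2465
G1 X84.68 Y95.70 F2465
G1 X87.06 Y61.23 F2465
G1 X55.02 Y48.32 F2465
M5
G0 X83.22 Y105.71
M3 S784
G1 X127.09 Y105.71 F1010
G1 X127.09 Y56.84 F1010
G1 X83.22 Y56.84 F1010
G1 X83.22 Y105.71 F1010
M5
G0 X0.00 Y0.00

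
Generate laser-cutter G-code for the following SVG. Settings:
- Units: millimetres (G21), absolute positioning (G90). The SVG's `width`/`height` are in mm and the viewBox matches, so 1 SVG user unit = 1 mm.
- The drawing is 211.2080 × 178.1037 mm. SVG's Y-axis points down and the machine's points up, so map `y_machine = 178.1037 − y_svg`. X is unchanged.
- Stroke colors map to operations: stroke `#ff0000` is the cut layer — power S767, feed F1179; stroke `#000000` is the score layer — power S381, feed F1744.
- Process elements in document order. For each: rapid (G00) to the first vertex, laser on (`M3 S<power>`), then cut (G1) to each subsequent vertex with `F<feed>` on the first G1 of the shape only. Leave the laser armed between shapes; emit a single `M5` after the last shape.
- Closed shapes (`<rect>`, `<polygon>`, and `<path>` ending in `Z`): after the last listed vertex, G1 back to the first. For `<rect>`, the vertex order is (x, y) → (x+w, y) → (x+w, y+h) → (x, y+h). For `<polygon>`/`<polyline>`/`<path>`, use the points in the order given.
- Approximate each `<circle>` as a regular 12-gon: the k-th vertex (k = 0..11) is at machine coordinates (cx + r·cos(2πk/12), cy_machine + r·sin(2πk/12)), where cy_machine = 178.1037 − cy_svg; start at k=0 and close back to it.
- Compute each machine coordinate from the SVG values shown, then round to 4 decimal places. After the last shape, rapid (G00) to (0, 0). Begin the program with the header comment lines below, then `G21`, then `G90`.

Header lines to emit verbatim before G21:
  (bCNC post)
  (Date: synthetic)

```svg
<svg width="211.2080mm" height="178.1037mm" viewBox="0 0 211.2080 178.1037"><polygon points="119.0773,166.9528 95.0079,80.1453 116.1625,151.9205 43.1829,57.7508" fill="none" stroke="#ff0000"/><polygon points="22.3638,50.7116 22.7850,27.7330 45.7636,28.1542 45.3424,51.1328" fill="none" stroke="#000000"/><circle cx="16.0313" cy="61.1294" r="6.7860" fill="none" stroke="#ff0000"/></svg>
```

(bCNC post)
(Date: synthetic)
G21
G90
G00 X119.0773 Y11.1509
M3 S767
G1 X95.0079 Y97.9584 F1179
G1 X116.1625 Y26.1832
G1 X43.1829 Y120.3529
G1 X119.0773 Y11.1509
G00 X22.3638 Y127.3921
M3 S381
G1 X22.7850 Y150.3707 F1744
G1 X45.7636 Y149.9495
G1 X45.3424 Y126.9709
G1 X22.3638 Y127.3921
G00 X22.8173 Y116.9743
M3 S767
G1 X21.9081 Y120.3673 F1179
G1 X19.4243 Y122.8511
G1 X16.0313 Y123.7603
G1 X12.6383 Y122.8511
G1 X10.1545 Y120.3673
G1 X9.2453 Y116.9743
G1 X10.1545 Y113.5813
G1 X12.6383 Y111.0975
G1 X16.0313 Y110.1883
G1 X19.4243 Y111.0975
G1 X21.9081 Y113.5813
G1 X22.8173 Y116.9743
M5
G00 X0.0000 Y0.0000

Since the viewBox matches the mm dimensions, user units are millimetres directly. The only transform is the Y-flip y_m = 178.1037 − y_svg.

Shape 1 is a closed polygon drawn with `<polygon>`. Its stroke #ff0000 means cut at S767, F1179. After flipping Y the toolpath is (119.0773,11.1509) → (95.0079,97.9584) → (116.1625,26.1832) → (43.1829,120.3529) → (119.0773,11.1509), returning to the start.

Shape 2 is a regular polygon drawn with `<polygon>`. Its stroke #000000 means score at S381, F1744. After flipping Y the toolpath is (22.3638,127.3921) → (22.7850,150.3707) → (45.7636,149.9495) → (45.3424,126.9709) → (22.3638,127.3921), returning to the start.

Shape 3 is a circle drawn with `<circle>`. Its stroke #ff0000 means cut at S767, F1179. After flipping Y the toolpath is (22.8173,116.9743) → (21.9081,120.3673) → (19.4243,122.8511) → (16.0313,123.7603) → (12.6383,122.8511) → (10.1545,120.3673) → (9.2453,116.9743) → (10.1545,113.5813) → (12.6383,111.0975) → (16.0313,110.1883) → (19.4243,111.0975) → (21.9081,113.5813) → (22.8173,116.9743), returning to the start.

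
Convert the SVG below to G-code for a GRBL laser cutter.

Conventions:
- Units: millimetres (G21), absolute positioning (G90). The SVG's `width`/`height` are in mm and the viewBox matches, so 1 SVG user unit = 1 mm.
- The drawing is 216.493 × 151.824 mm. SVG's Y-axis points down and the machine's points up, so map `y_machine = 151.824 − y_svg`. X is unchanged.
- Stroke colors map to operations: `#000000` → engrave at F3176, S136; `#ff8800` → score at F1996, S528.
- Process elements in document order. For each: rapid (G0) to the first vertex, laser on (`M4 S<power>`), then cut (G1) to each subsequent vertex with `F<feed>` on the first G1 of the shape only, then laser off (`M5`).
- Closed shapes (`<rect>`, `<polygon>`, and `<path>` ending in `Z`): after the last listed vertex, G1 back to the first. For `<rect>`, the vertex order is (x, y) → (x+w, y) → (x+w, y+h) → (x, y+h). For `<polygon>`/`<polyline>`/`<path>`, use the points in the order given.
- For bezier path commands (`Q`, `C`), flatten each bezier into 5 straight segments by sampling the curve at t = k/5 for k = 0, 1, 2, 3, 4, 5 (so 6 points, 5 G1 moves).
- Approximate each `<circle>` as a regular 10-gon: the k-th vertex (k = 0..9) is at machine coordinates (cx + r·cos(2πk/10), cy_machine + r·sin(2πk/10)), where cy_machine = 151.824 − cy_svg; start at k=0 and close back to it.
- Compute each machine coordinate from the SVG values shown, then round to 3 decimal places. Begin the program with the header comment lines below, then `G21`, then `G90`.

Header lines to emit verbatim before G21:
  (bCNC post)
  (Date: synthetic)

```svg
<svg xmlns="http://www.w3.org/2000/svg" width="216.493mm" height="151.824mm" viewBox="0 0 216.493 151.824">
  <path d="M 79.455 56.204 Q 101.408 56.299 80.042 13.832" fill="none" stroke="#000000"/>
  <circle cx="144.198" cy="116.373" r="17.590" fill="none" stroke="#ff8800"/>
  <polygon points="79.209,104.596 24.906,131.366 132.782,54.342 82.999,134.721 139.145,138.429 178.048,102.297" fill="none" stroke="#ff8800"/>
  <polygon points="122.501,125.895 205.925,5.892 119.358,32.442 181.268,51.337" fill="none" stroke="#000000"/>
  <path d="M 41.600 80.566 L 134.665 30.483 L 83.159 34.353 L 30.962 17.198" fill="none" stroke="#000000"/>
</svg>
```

1 u = 1 mm; y_m = 151.824 − y.

[1] `<path>` quadratic bezier, #000000→engrave S136 F3176: (79.455,95.620) → (86.503,97.284) → (90.086,102.354) → (90.204,110.828) → (86.856,122.708) → (80.042,137.992)

[2] `<circle>` circle, #ff8800→score S528 F1996: (161.788,35.451) → (158.429,45.790) → (149.634,52.180) → (138.762,52.180) → (129.967,45.790) → (126.608,35.451) → (129.967,25.112) → (138.762,18.722) → (149.634,18.722) → (158.429,25.112) → (161.788,35.451) (closed)

[3] `<polygon>` closed polygon, #ff8800→score S528 F1996: (79.209,47.228) → (24.906,20.458) → (132.782,97.482) → (82.999,17.103) → (139.145,13.395) → (178.048,49.527) → (79.209,47.228) (closed)

[4] `<polygon>` closed polygon, #000000→engrave S136 F3176: (122.501,25.929) → (205.925,145.932) → (119.358,119.382) → (181.268,100.487) → (122.501,25.929) (closed)

[5] `<path>` open polyline, #000000→engrave S136 F3176: (41.600,71.258) → (134.665,121.341) → (83.159,117.471) → (30.962,134.626)

(bCNC post)
(Date: synthetic)
G21
G90
G0 X79.455 Y95.620
M4 S136
G1 X86.503 Y97.284 F3176
G1 X90.086 Y102.354
G1 X90.204 Y110.828
G1 X86.856 Y122.708
G1 X80.042 Y137.992
M5
G0 X161.788 Y35.451
M4 S528
G1 X158.429 Y45.790 F1996
G1 X149.634 Y52.180
G1 X138.762 Y52.180
G1 X129.967 Y45.790
G1 X126.608 Y35.451
G1 X129.967 Y25.112
G1 X138.762 Y18.722
G1 X149.634 Y18.722
G1 X158.429 Y25.112
G1 X161.788 Y35.451
M5
G0 X79.209 Y47.228
M4 S528
G1 X24.906 Y20.458 F1996
G1 X132.782 Y97.482
G1 X82.999 Y17.103
G1 X139.145 Y13.395
G1 X178.048 Y49.527
G1 X79.209 Y47.228
M5
G0 X122.501 Y25.929
M4 S136
G1 X205.925 Y145.932 F3176
G1 X119.358 Y119.382
G1 X181.268 Y100.487
G1 X122.501 Y25.929
M5
G0 X41.600 Y71.258
M4 S136
G1 X134.665 Y121.341 F3176
G1 X83.159 Y117.471
G1 X30.962 Y134.626
M5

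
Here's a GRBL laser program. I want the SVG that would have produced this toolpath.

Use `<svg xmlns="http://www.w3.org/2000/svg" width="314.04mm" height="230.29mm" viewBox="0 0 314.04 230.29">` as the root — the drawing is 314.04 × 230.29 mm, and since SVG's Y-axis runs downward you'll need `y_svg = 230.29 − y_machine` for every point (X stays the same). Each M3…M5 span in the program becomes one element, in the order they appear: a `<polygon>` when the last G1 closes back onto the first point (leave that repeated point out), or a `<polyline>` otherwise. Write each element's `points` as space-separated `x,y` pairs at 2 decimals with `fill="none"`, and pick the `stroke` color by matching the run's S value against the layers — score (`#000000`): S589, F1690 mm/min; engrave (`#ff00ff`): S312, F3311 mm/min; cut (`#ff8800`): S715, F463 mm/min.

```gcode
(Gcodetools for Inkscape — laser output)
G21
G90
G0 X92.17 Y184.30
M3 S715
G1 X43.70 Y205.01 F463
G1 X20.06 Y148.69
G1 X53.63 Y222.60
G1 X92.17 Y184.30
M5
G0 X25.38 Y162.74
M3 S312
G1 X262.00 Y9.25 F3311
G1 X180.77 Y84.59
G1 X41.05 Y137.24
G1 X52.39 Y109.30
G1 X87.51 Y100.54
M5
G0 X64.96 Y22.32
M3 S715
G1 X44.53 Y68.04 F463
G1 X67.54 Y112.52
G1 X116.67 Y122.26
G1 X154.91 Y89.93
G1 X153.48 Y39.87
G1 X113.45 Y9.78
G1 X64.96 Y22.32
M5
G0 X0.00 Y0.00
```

<svg xmlns="http://www.w3.org/2000/svg" width="314.04mm" height="230.29mm" viewBox="0 0 314.04 230.29">
  <polygon points="92.17,45.99 43.70,25.28 20.06,81.60 53.63,7.69" fill="none" stroke="#ff8800"/>
  <polyline points="25.38,67.55 262.00,221.04 180.77,145.70 41.05,93.05 52.39,120.99 87.51,129.75" fill="none" stroke="#ff00ff"/>
  <polygon points="64.96,207.97 44.53,162.25 67.54,117.77 116.67,108.03 154.91,140.36 153.48,190.42 113.45,220.51" fill="none" stroke="#ff8800"/>
</svg>

y_svg = 230.29 − y_m.

[1] S715→`#ff8800` (cut); closed run; points: 92.17,45.99 43.70,25.28 20.06,81.60 53.63,7.69

[2] S312→`#ff00ff` (engrave); open run; points: 25.38,67.55 262.00,221.04 180.77,145.70 41.05,93.05 52.39,120.99 87.51,129.75

[3] S715→`#ff8800` (cut); closed run; points: 64.96,207.97 44.53,162.25 67.54,117.77 116.67,108.03 154.91,140.36 153.48,190.42 113.45,220.51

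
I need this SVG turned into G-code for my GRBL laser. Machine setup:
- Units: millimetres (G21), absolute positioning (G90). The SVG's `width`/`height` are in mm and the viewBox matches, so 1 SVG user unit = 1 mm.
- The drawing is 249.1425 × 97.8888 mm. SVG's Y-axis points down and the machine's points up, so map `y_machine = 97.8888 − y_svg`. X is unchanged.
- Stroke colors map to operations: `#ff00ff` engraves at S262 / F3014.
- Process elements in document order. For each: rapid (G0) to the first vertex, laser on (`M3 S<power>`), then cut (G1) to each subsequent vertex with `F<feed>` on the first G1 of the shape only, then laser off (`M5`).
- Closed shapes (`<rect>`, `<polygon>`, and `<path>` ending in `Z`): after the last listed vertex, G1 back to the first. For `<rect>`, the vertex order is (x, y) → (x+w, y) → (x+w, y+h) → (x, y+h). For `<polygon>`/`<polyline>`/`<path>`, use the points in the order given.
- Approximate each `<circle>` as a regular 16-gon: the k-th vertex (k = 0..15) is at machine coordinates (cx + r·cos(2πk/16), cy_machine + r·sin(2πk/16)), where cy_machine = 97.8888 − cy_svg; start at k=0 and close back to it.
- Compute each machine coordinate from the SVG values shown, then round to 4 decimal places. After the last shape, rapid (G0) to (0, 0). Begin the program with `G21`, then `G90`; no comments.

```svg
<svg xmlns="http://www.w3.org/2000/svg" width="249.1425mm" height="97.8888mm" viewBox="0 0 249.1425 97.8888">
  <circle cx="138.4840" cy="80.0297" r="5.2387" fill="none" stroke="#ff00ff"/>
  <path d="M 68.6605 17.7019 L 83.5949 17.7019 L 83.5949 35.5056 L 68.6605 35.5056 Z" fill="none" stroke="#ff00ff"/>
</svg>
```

Since the viewBox matches the mm dimensions, user units are millimetres directly. The only transform is the Y-flip y_m = 97.8888 − y_svg.

Shape 1 is a circle drawn with `<circle>`. Its stroke #ff00ff means engrave at S262, F3014. After flipping Y the toolpath is (143.7227,17.8591) → (143.3239,19.8639) → (142.1883,21.5634) → (140.4888,22.6990) → (138.4840,23.0978) → (136.4792,22.6990) → (134.7797,21.5634) → (133.6441,19.8639) → (133.2453,17.8591) → (133.6441,15.8543) → (134.7797,14.1548) → (136.4792,13.0192) → (138.4840,12.6204) → (140.4888,13.0192) → (142.1883,14.1548) → (143.3239,15.8543) → (143.7227,17.8591), returning to the start.

Shape 2 is a rectangle drawn with `<path>`. Its stroke #ff00ff means engrave at S262, F3014. After flipping Y the toolpath is (68.6605,80.1869) → (83.5949,80.1869) → (83.5949,62.3832) → (68.6605,62.3832) → (68.6605,80.1869), returning to the start.

G21
G90
G0 X143.7227 Y17.8591
M3 S262
G1 X143.3239 Y19.8639 F3014
G1 X142.1883 Y21.5634
G1 X140.4888 Y22.6990
G1 X138.4840 Y23.0978
G1 X136.4792 Y22.6990
G1 X134.7797 Y21.5634
G1 X133.6441 Y19.8639
G1 X133.2453 Y17.8591
G1 X133.6441 Y15.8543
G1 X134.7797 Y14.1548
G1 X136.4792 Y13.0192
G1 X138.4840 Y12.6204
G1 X140.4888 Y13.0192
G1 X142.1883 Y14.1548
G1 X143.3239 Y15.8543
G1 X143.7227 Y17.8591
M5
G0 X68.6605 Y80.1869
M3 S262
G1 X83.5949 Y80.1869 F3014
G1 X83.5949 Y62.3832
G1 X68.6605 Y62.3832
G1 X68.6605 Y80.1869
M5
G0 X0.0000 Y0.0000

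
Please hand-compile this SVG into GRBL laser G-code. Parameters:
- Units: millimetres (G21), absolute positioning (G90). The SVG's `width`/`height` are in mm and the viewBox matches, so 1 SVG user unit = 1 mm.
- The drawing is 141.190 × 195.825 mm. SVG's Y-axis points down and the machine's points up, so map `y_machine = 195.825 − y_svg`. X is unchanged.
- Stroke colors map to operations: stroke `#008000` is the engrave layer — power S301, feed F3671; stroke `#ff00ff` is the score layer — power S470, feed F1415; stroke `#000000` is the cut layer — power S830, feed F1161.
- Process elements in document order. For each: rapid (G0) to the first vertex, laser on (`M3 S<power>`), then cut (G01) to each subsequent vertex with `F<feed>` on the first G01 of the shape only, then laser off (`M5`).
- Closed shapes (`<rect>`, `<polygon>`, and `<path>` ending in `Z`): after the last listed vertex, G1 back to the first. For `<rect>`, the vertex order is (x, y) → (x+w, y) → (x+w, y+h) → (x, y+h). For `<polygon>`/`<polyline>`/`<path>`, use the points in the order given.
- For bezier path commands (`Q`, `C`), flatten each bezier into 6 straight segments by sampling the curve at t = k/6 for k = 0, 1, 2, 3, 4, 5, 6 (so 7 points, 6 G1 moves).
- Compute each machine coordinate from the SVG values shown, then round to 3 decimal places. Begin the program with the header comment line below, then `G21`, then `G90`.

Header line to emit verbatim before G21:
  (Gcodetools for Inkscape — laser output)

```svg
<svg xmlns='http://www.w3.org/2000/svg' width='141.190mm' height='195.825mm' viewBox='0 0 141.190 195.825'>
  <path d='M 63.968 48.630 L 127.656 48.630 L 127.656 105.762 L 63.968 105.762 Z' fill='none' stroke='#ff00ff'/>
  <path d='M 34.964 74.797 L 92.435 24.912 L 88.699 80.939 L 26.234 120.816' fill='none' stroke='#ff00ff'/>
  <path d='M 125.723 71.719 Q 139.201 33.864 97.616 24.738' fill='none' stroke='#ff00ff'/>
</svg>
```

(Gcodetools for Inkscape — laser output)
G21
G90
G0 X63.968 Y147.195
M3 S470
G01 X127.656 Y147.195 F1415
G01 X127.656 Y90.063
G01 X63.968 Y90.063
G01 X63.968 Y147.195
M5
G0 X34.964 Y121.028
M3 S470
G01 X92.435 Y170.913 F1415
G01 X88.699 Y114.886
G01 X26.234 Y75.009
M5
G0 X125.723 Y124.106
M3 S470
G01 X128.686 Y135.926 F1415
G01 X128.590 Y146.151
G01 X125.435 Y154.779
G01 X119.221 Y161.811
G01 X109.948 Y167.247
G01 X97.616 Y171.087
M5

Since the viewBox matches the mm dimensions, user units are millimetres directly. The only transform is the Y-flip y_m = 195.825 − y_svg.

Shape 1 is a rectangle drawn with `<path>`. Its stroke #ff00ff means score at S470, F1415. After flipping Y the toolpath is (63.968,147.195) → (127.656,147.195) → (127.656,90.063) → (63.968,90.063) → (63.968,147.195), returning to the start.

Shape 2 is a open polyline drawn with `<path>`. Its stroke #ff00ff means score at S470, F1415. After flipping Y the toolpath is (34.964,121.028) → (92.435,170.913) → (88.699,114.886) → (26.234,75.009).

Shape 3 is a quadratic bezier drawn with `<path>`. Its stroke #ff00ff means score at S470, F1415. After flipping Y the toolpath is (125.723,124.106) → (128.686,135.926) → (128.590,146.151) → (125.435,154.779) → (119.221,161.811) → (109.948,167.247) → (97.616,171.087).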